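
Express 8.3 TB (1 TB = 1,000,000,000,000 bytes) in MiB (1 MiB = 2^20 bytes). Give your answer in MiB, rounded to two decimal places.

8.3 TB = 8.3 × 10^12 bytes = 8,300,000,000,000 bytes
1 MiB = 1,048,576 bytes
8,300,000,000,000 / 1,048,576 = 7,915,496.83 MiB

7,915,496.83 MiB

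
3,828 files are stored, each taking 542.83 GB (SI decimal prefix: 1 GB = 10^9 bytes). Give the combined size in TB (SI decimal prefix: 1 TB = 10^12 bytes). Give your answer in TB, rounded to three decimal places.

2,077.953 TB

Total = 3,828 × 542.83 GB = 2077953.24 GB
= 2077953.24 × 1,000,000,000 bytes = 2,077,953,240,000,000 bytes
1 TB = 1,000,000,000,000 bytes
2,077,953,240,000,000 / 1,000,000,000,000 = 2,077.953 TB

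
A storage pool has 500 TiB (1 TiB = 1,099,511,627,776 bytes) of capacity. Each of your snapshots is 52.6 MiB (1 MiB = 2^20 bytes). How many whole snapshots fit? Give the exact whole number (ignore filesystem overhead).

Capacity: 500 TiB = 549,755,813,888,000 bytes
Per item: 52.6 MiB = 55,155,097.6 bytes
⌊549,755,813,888,000 / 55,155,097.6⌋ = 9,967,452

9,967,452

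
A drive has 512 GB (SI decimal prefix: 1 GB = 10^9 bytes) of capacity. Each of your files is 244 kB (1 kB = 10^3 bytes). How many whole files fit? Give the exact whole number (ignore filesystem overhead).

2,098,360

Capacity: 512 GB = 512,000,000,000 bytes
Per item: 244 kB = 244,000 bytes
⌊512,000,000,000 / 244,000⌋ = 2,098,360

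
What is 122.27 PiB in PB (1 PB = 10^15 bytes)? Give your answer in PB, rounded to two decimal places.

137.66 PB

122.27 PiB = 122.27 × 2^50 bytes = 137,663,781,609,647,636.48 bytes
1 PB = 10^15 bytes = 1,000,000,000,000,000 bytes
137,663,781,609,647,636.48 / 1,000,000,000,000,000 = 137.66 PB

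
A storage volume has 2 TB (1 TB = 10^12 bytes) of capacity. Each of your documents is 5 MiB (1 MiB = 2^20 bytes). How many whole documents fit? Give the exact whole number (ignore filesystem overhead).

Capacity: 2 TB = 2,000,000,000,000 bytes
Per item: 5 MiB = 5,242,880 bytes
⌊2,000,000,000,000 / 5,242,880⌋ = 381,469

381,469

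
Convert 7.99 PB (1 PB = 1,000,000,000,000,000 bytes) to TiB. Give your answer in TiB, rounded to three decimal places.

7,266.863 TiB

7.99 PB = 7.99 × 10^15 bytes = 7,990,000,000,000,000 bytes
1 TiB = 2^40 bytes = 1,099,511,627,776 bytes
7,990,000,000,000,000 / 1,099,511,627,776 = 7,266.863 TiB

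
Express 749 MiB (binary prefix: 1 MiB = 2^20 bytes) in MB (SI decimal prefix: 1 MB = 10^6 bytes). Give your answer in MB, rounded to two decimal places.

749 MiB × 1,048,576 bytes/MiB = 785,383,424 bytes
1 MB = 1,000,000 bytes
785,383,424 / 1,000,000 = 785.38 MB

785.38 MB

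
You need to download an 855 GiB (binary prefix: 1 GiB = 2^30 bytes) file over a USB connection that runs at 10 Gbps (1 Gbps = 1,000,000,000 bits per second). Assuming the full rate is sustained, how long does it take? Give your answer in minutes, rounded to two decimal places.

855 GiB = 918,049,259,520 bytes = 7,344,394,076,160 bits
10 Gbps = 10,000,000,000 bits/s
time = 7,344,394,076,160 / 10,000,000,000 = 734.439 s
734.439 s / 60 = 12.24 minutes

12.24 minutes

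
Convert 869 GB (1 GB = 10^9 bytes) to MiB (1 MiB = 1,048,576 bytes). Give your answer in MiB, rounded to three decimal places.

828,742.981 MiB

869 GB = 869 × 10^9 bytes = 869,000,000,000 bytes
1 MiB = 2^20 bytes = 1,048,576 bytes
869,000,000,000 / 1,048,576 = 828,742.981 MiB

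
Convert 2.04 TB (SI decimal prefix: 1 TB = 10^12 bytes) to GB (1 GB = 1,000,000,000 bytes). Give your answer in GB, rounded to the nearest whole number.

2.04 TB = 2.04 × 10^12 bytes = 2,040,000,000,000 bytes
1 GB = 1,000,000,000 bytes
2,040,000,000,000 / 1,000,000,000 = 2,040 GB

2,040 GB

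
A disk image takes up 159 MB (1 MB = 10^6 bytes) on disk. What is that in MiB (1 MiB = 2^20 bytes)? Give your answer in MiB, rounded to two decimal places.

159 MB = 159 × 10^6 bytes = 159,000,000 bytes
1 MiB = 1,048,576 bytes
159,000,000 / 1,048,576 = 151.63 MiB

151.63 MiB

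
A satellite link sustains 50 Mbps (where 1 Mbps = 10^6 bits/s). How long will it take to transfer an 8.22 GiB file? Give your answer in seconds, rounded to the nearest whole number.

1,412 seconds

8.22 GiB = 8,826,157,793.28 bytes = 70,609,262,346.24 bits
50 Mbps = 50,000,000 bits/s
time = 70,609,262,346.24 / 50,000,000 = 1,412 s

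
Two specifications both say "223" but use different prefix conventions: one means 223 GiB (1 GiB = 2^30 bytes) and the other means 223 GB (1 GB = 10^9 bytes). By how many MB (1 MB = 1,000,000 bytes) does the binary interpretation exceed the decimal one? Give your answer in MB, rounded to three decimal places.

16,444.427 MB

223 GiB = 223 × 1,073,741,824 = 239,444,426,752 bytes
223 GB = 223 × 1,000,000,000 = 223,000,000,000 bytes
difference = 16,444,426,752 bytes
16,444,426,752 / 1,000,000 = 16,444.427 MB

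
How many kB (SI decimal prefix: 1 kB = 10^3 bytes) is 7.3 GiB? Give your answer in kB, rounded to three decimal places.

7.3 GiB = 7.3 × 2^30 bytes = 7,838,315,315.2 bytes
1 kB = 10^3 bytes = 1,000 bytes
7,838,315,315.2 / 1,000 = 7,838,315.315 kB

7,838,315.315 kB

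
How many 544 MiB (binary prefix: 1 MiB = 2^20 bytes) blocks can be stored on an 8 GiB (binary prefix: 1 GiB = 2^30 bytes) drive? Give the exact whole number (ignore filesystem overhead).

Capacity: 8 GiB = 8,589,934,592 bytes
Per item: 544 MiB = 570,425,344 bytes
⌊8,589,934,592 / 570,425,344⌋ = 15

15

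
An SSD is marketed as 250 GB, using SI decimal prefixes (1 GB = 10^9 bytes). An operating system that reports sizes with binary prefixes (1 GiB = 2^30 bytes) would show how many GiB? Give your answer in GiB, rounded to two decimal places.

232.83 GiB

250 GB = 250 × 10^9 bytes = 250,000,000,000 bytes
1 GiB = 2^30 bytes = 1,073,741,824 bytes
250,000,000,000 / 1,073,741,824 = 232.83 GiB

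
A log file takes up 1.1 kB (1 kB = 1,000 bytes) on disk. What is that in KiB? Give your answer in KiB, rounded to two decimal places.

1.07 KiB

1.1 kB × 1,000 bytes/kB = 1,100 bytes
1 KiB = 1,024 bytes
1,100 / 1,024 = 1.07 KiB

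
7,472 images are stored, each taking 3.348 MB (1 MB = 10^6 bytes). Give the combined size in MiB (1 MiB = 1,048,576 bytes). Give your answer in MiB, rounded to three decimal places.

23,857.361 MiB

Total = 7,472 × 3.348 MB = 25016.256 MB
= 25016.256 × 1,000,000 bytes = 25,016,256,000 bytes
1 MiB = 1,048,576 bytes
25,016,256,000 / 1,048,576 = 23,857.361 MiB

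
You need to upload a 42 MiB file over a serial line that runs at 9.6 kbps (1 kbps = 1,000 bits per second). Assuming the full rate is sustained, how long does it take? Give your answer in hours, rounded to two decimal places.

42 MiB = 44,040,192 bytes = 352,321,536 bits
9.6 kbps = 9,600 bits/s
time = 352,321,536 / 9,600 = 36,700.1600 s
36,700.1600 s / 3600 = 10.19 hours

10.19 hours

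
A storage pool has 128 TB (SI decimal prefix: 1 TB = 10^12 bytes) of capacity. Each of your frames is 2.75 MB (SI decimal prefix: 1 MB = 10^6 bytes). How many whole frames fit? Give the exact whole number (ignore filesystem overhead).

Capacity: 128 TB = 128,000,000,000,000 bytes
Per item: 2.75 MB = 2,750,000 bytes
⌊128,000,000,000,000 / 2,750,000⌋ = 46,545,454

46,545,454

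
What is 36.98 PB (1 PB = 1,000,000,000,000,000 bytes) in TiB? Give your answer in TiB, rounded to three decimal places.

33,633.114 TiB

36.98 PB × 1,000,000,000,000,000 bytes/PB = 36,980,000,000,000,000 bytes
1 TiB = 2^40 bytes = 1,099,511,627,776 bytes
36,980,000,000,000,000 / 1,099,511,627,776 = 33,633.114 TiB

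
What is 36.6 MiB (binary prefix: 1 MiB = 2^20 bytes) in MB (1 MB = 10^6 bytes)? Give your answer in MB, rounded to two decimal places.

38.38 MB

36.6 MiB = 36.6 × 2^20 bytes = 38,377,881.6 bytes
1 MB = 1,000,000 bytes
38,377,881.6 / 1,000,000 = 38.38 MB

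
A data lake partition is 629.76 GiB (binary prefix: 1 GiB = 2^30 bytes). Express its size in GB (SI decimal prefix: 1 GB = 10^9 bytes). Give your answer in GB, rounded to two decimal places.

676.20 GB

629.76 GiB = 629.76 × 2^30 bytes = 676,199,651,082.24 bytes
1 GB = 10^9 bytes = 1,000,000,000 bytes
676,199,651,082.24 / 1,000,000,000 = 676.20 GB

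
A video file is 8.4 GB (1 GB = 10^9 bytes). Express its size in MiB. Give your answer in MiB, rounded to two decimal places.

8,010.86 MiB

8.4 GB = 8.4 × 10^9 bytes = 8,400,000,000 bytes
1 MiB = 1,048,576 bytes
8,400,000,000 / 1,048,576 = 8,010.86 MiB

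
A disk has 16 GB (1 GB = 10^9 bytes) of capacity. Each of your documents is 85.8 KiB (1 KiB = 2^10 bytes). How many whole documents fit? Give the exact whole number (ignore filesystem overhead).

Capacity: 16 GB = 16,000,000,000 bytes
Per item: 85.8 KiB = 87,859.2 bytes
⌊16,000,000,000 / 87,859.2⌋ = 182,109

182,109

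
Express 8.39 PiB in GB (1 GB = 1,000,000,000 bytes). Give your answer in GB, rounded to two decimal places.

8.39 PiB × 1,125,899,906,842,624 bytes/PiB = 9,446,300,218,409,615.36 bytes
1 GB = 10^9 bytes = 1,000,000,000 bytes
9,446,300,218,409,615.36 / 1,000,000,000 = 9,446,300.22 GB

9,446,300.22 GB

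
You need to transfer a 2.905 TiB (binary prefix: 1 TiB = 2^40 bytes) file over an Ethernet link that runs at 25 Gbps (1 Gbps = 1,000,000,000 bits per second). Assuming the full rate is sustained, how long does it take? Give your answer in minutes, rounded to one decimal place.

17.0 minutes

2.905 TiB = 3,194,081,278,689.28 bytes = 25,552,650,229,514.24 bits
25 Gbps = 25,000,000,000 bits/s
time = 25,552,650,229,514.24 / 25,000,000,000 = 1,022.11 s
1,022.11 s / 60 = 17.0 minutes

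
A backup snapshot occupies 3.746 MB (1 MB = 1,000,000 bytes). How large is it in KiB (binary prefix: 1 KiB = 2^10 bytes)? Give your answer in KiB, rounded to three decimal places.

3,658.203 KiB

3.746 MB × 1,000,000 bytes/MB = 3,746,000 bytes
1 KiB = 1,024 bytes
3,746,000 / 1,024 = 3,658.203 KiB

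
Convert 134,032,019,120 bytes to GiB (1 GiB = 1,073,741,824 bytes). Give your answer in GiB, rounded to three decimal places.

134,032,019,120 bytes given.
1 GiB = 2^30 bytes = 1,073,741,824 bytes
134,032,019,120 / 1,073,741,824 = 124.827 GiB

124.827 GiB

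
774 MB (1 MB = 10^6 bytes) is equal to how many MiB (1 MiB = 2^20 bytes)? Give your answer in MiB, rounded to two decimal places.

738.14 MiB

774 MB = 774 × 10^6 bytes = 774,000,000 bytes
1 MiB = 2^20 bytes = 1,048,576 bytes
774,000,000 / 1,048,576 = 738.14 MiB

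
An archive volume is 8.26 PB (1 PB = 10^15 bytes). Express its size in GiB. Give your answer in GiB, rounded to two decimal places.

8.26 PB = 8.26 × 10^15 bytes = 8,260,000,000,000,000 bytes
1 GiB = 2^30 bytes = 1,073,741,824 bytes
8,260,000,000,000,000 / 1,073,741,824 = 7,692,724.47 GiB

7,692,724.47 GiB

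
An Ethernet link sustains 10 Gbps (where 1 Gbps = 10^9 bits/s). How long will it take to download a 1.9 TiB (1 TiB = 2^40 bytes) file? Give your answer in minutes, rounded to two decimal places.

1.9 TiB = 2,089,072,092,774.4 bytes = 16,712,576,742,195.2 bits
10 Gbps = 10,000,000,000 bits/s
time = 16,712,576,742,195.2 / 10,000,000,000 = 1,671.258 s
1,671.258 s / 60 = 27.85 minutes

27.85 minutes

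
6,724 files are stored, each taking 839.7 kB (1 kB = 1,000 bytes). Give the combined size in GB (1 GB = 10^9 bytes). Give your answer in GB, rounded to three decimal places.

5.646 GB

Total = 6,724 × 839.7 kB = 5646142.8 kB
= 5646142.8 × 1,000 bytes = 5,646,142,800 bytes
1 GB = 1,000,000,000 bytes
5,646,142,800 / 1,000,000,000 = 5.646 GB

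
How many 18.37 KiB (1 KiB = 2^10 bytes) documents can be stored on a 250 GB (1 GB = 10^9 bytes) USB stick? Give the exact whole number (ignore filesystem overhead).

13,290,181

Capacity: 250 GB = 250,000,000,000 bytes
Per item: 18.37 KiB = 18,810.88 bytes
⌊250,000,000,000 / 18,810.88⌋ = 13,290,181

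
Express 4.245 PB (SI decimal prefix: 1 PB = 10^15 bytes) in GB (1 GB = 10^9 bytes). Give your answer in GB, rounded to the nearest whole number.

4,245,000 GB

4.245 PB × 1,000,000,000,000,000 bytes/PB = 4,245,000,000,000,000 bytes
1 GB = 10^9 bytes = 1,000,000,000 bytes
4,245,000,000,000,000 / 1,000,000,000 = 4,245,000 GB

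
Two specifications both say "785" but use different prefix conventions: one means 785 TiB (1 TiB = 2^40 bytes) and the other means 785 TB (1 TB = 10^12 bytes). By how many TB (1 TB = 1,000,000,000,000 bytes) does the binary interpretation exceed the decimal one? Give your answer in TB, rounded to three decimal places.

785 TiB = 785 × 1,099,511,627,776 = 863,116,627,804,160 bytes
785 TB = 785 × 1,000,000,000,000 = 785,000,000,000,000 bytes
difference = 78,116,627,804,160 bytes
78,116,627,804,160 / 1,000,000,000,000 = 78.117 TB

78.117 TB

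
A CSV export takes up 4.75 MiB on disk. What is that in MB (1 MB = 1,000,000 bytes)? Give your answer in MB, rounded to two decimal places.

4.98 MB

4.75 MiB = 4.75 × 2^20 bytes = 4,980,736 bytes
1 MB = 10^6 bytes = 1,000,000 bytes
4,980,736 / 1,000,000 = 4.98 MB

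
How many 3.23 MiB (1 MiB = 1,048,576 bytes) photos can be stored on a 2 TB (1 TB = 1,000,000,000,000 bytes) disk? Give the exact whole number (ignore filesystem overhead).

590,510

Capacity: 2 TB = 2,000,000,000,000 bytes
Per item: 3.23 MiB = 3,386,900.48 bytes
⌊2,000,000,000,000 / 3,386,900.48⌋ = 590,510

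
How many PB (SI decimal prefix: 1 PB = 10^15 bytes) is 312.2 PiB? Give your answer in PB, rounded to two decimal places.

312.2 PiB = 312.2 × 2^50 bytes = 351,505,950,916,267,212.8 bytes
1 PB = 1,000,000,000,000,000 bytes
351,505,950,916,267,212.8 / 1,000,000,000,000,000 = 351.51 PB

351.51 PB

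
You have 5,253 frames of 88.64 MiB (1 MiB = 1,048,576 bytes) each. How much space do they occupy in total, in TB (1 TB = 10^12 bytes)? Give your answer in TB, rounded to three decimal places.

Total = 5,253 × 88.64 MiB = 465625.92 MiB
= 465625.92 × 1,048,576 bytes = 488,244,164,689.92 bytes
1 TB = 1,000,000,000,000 bytes
488,244,164,689.92 / 1,000,000,000,000 = 0.488 TB

0.488 TB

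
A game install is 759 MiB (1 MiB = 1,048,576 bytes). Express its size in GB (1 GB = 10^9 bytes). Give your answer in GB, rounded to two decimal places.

0.80 GB

759 MiB × 1,048,576 bytes/MiB = 795,869,184 bytes
1 GB = 10^9 bytes = 1,000,000,000 bytes
795,869,184 / 1,000,000,000 = 0.80 GB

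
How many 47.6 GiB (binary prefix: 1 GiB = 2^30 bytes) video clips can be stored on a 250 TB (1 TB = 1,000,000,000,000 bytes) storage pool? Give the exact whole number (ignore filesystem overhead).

Capacity: 250 TB = 250,000,000,000,000 bytes
Per item: 47.6 GiB = 51,110,110,822.4 bytes
⌊250,000,000,000,000 / 51,110,110,822.4⌋ = 4,891

4,891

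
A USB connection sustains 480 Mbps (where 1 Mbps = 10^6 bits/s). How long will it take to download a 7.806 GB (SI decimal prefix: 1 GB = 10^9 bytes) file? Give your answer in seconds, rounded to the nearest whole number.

7.806 GB = 7,806,000,000 bytes = 62,448,000,000 bits
480 Mbps = 480,000,000 bits/s
time = 62,448,000,000 / 480,000,000 = 130 s

130 seconds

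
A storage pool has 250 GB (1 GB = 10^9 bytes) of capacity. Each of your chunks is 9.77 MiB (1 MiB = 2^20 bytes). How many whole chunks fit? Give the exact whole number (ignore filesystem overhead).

24,403

Capacity: 250 GB = 250,000,000,000 bytes
Per item: 9.77 MiB = 10,244,587.52 bytes
⌊250,000,000,000 / 10,244,587.52⌋ = 24,403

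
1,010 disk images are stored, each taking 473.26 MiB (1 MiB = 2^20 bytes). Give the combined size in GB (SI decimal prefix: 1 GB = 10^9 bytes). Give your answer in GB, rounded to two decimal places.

Total = 1,010 × 473.26 MiB = 477992.6 MiB
= 477992.6 × 1,048,576 bytes = 501,211,568,537.6 bytes
1 GB = 1,000,000,000 bytes
501,211,568,537.6 / 1,000,000,000 = 501.21 GB

501.21 GB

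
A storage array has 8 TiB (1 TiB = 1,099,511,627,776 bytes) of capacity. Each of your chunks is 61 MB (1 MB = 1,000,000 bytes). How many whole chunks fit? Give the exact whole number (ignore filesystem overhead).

Capacity: 8 TiB = 8,796,093,022,208 bytes
Per item: 61 MB = 61,000,000 bytes
⌊8,796,093,022,208 / 61,000,000⌋ = 144,198

144,198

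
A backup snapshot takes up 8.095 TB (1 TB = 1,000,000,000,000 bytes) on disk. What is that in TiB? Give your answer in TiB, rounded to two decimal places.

8.095 TB × 1,000,000,000,000 bytes/TB = 8,095,000,000,000 bytes
1 TiB = 1,099,511,627,776 bytes
8,095,000,000,000 / 1,099,511,627,776 = 7.36 TiB

7.36 TiB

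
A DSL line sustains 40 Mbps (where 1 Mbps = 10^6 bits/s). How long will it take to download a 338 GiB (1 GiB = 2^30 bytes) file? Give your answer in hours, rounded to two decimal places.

338 GiB = 362,924,736,512 bytes = 2,903,397,892,096 bits
40 Mbps = 40,000,000 bits/s
time = 2,903,397,892,096 / 40,000,000 = 72,584.9473 s
72,584.9473 s / 3600 = 20.16 hours

20.16 hours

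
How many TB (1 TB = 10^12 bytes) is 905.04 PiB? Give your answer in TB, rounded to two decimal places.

1,018,984.45 TB

905.04 PiB × 1,125,899,906,842,624 bytes/PiB = 1,018,984,451,688,848,424.96 bytes
1 TB = 1,000,000,000,000 bytes
1,018,984,451,688,848,424.96 / 1,000,000,000,000 = 1,018,984.45 TB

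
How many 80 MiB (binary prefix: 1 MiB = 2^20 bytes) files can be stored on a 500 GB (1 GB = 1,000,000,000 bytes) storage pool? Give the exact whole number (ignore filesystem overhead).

5,960

Capacity: 500 GB = 500,000,000,000 bytes
Per item: 80 MiB = 83,886,080 bytes
⌊500,000,000,000 / 83,886,080⌋ = 5,960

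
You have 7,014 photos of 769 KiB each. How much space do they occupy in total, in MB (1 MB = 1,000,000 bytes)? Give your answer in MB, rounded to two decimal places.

5,523.22 MB

Total = 7,014 × 769 KiB = 5,393,766 KiB
= 5,393,766 × 1,024 bytes = 5,523,216,384 bytes
1 MB = 1,000,000 bytes
5,523,216,384 / 1,000,000 = 5,523.22 MB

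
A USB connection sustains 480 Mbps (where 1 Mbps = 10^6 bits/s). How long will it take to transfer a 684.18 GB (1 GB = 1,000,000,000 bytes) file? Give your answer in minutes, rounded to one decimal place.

684.18 GB = 684,180,000,000 bytes = 5,473,440,000,000 bits
480 Mbps = 480,000,000 bits/s
time = 5,473,440,000,000 / 480,000,000 = 11,403.00 s
11,403.00 s / 60 = 190.1 minutes

190.1 minutes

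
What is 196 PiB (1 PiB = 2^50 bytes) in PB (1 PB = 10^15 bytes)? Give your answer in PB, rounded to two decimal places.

220.68 PB

196 PiB = 196 × 2^50 bytes = 220,676,381,741,154,304 bytes
1 PB = 10^15 bytes = 1,000,000,000,000,000 bytes
220,676,381,741,154,304 / 1,000,000,000,000,000 = 220.68 PB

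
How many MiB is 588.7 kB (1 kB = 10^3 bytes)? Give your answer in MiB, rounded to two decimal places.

588.7 kB × 1,000 bytes/kB = 588,700 bytes
1 MiB = 1,048,576 bytes
588,700 / 1,048,576 = 0.56 MiB

0.56 MiB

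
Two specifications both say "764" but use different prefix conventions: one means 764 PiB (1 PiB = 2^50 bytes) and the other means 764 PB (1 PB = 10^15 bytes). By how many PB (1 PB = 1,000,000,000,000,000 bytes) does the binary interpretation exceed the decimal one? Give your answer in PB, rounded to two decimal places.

764 PiB = 764 × 1,125,899,906,842,624 = 860,187,528,827,764,736 bytes
764 PB = 764 × 1,000,000,000,000,000 = 764,000,000,000,000,000 bytes
difference = 96,187,528,827,764,736 bytes
96,187,528,827,764,736 / 1,000,000,000,000,000 = 96.19 PB

96.19 PB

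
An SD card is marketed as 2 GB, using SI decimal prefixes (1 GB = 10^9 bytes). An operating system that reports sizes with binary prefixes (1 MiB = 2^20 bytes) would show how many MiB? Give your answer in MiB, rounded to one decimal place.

1,907.3 MiB

2 GB × 1,000,000,000 bytes/GB = 2,000,000,000 bytes
1 MiB = 1,048,576 bytes
2,000,000,000 / 1,048,576 = 1,907.3 MiB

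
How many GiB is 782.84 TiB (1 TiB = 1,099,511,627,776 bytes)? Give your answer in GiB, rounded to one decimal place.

801,628.2 GiB

782.84 TiB × 1,099,511,627,776 bytes/TiB = 860,741,682,688,163.84 bytes
1 GiB = 1,073,741,824 bytes
860,741,682,688,163.84 / 1,073,741,824 = 801,628.2 GiB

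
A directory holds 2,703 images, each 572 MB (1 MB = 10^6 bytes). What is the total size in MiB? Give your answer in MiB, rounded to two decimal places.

1,474,491.12 MiB

Total = 2,703 × 572 MB = 1,546,116 MB
= 1,546,116 × 1,000,000 bytes = 1,546,116,000,000 bytes
1 MiB = 1,048,576 bytes
1,546,116,000,000 / 1,048,576 = 1,474,491.12 MiB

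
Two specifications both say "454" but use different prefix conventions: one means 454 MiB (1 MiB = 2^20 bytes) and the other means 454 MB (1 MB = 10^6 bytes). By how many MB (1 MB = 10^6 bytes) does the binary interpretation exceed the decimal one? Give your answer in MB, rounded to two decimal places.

22.05 MB

454 MiB = 454 × 1,048,576 = 476,053,504 bytes
454 MB = 454 × 1,000,000 = 454,000,000 bytes
difference = 22,053,504 bytes
22,053,504 / 1,000,000 = 22.05 MB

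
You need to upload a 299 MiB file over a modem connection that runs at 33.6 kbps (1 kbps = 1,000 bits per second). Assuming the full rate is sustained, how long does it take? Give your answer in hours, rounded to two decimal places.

299 MiB = 313,524,224 bytes = 2,508,193,792 bits
33.6 kbps = 33,600 bits/s
time = 2,508,193,792 / 33,600 = 74,648.6248 s
74,648.6248 s / 3600 = 20.74 hours

20.74 hours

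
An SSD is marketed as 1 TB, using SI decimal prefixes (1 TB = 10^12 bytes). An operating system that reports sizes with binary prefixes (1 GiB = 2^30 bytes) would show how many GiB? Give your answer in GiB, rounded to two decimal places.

1 TB × 1,000,000,000,000 bytes/TB = 1,000,000,000,000 bytes
1 GiB = 1,073,741,824 bytes
1,000,000,000,000 / 1,073,741,824 = 931.32 GiB

931.32 GiB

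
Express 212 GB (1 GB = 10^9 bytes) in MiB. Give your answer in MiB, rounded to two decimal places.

212 GB × 1,000,000,000 bytes/GB = 212,000,000,000 bytes
1 MiB = 1,048,576 bytes
212,000,000,000 / 1,048,576 = 202,178.96 MiB

202,178.96 MiB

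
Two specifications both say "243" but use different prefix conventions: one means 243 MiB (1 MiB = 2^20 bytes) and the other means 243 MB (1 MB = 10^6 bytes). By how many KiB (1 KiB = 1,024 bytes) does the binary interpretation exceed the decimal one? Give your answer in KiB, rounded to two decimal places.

11,527.31 KiB

243 MiB = 243 × 1,048,576 = 254,803,968 bytes
243 MB = 243 × 1,000,000 = 243,000,000 bytes
difference = 11,803,968 bytes
11,803,968 / 1,024 = 11,527.31 KiB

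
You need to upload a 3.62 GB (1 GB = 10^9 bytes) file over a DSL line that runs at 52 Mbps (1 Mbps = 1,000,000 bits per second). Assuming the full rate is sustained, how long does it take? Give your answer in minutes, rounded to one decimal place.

3.62 GB = 3,620,000,000 bytes = 28,960,000,000 bits
52 Mbps = 52,000,000 bits/s
time = 28,960,000,000 / 52,000,000 = 556.92 s
556.92 s / 60 = 9.3 minutes

9.3 minutes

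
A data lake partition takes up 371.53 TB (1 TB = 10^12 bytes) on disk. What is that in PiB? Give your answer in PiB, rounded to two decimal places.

371.53 TB = 371.53 × 10^12 bytes = 371,530,000,000,000 bytes
1 PiB = 1,125,899,906,842,624 bytes
371,530,000,000,000 / 1,125,899,906,842,624 = 0.33 PiB

0.33 PiB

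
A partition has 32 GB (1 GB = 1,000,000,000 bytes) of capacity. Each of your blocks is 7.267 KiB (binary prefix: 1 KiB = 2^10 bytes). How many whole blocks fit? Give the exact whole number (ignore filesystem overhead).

4,300,261

Capacity: 32 GB = 32,000,000,000 bytes
Per item: 7.267 KiB = 7,441.408 bytes
⌊32,000,000,000 / 7,441.408⌋ = 4,300,261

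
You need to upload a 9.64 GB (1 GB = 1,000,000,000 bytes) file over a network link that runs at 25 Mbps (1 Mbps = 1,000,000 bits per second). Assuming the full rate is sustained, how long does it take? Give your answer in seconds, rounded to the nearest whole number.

3,085 seconds

9.64 GB = 9,640,000,000 bytes = 77,120,000,000 bits
25 Mbps = 25,000,000 bits/s
time = 77,120,000,000 / 25,000,000 = 3,085 s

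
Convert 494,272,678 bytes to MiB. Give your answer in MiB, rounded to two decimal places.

471.38 MiB

494,272,678 bytes given.
1 MiB = 1,048,576 bytes
494,272,678 / 1,048,576 = 471.38 MiB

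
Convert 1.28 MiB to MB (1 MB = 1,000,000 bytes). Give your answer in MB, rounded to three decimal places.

1.342 MB

1.28 MiB = 1.28 × 2^20 bytes = 1,342,177.28 bytes
1 MB = 1,000,000 bytes
1,342,177.28 / 1,000,000 = 1.342 MB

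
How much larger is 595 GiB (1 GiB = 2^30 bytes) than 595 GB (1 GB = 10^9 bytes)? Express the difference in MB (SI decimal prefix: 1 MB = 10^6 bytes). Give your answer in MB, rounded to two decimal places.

43,876.39 MB

595 GiB = 595 × 1,073,741,824 = 638,876,385,280 bytes
595 GB = 595 × 1,000,000,000 = 595,000,000,000 bytes
difference = 43,876,385,280 bytes
43,876,385,280 / 1,000,000 = 43,876.39 MB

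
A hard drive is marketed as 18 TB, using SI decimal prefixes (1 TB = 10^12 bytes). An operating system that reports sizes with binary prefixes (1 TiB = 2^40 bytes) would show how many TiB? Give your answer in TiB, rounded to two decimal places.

16.37 TiB

18 TB = 18 × 10^12 bytes = 18,000,000,000,000 bytes
1 TiB = 2^40 bytes = 1,099,511,627,776 bytes
18,000,000,000,000 / 1,099,511,627,776 = 16.37 TiB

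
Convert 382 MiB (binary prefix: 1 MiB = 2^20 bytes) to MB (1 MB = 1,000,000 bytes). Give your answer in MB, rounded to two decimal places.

400.56 MB

382 MiB × 1,048,576 bytes/MiB = 400,556,032 bytes
1 MB = 10^6 bytes = 1,000,000 bytes
400,556,032 / 1,000,000 = 400.56 MB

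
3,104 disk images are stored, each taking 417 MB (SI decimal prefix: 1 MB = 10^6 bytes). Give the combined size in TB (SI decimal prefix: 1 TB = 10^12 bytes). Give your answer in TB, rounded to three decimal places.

Total = 3,104 × 417 MB = 1,294,368 MB
= 1,294,368 × 1,000,000 bytes = 1,294,368,000,000 bytes
1 TB = 1,000,000,000,000 bytes
1,294,368,000,000 / 1,000,000,000,000 = 1.294 TB

1.294 TB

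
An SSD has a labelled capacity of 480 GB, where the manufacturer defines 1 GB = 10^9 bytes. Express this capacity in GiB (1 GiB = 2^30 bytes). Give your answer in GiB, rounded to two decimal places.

447.03 GiB

480 GB = 480 × 10^9 bytes = 480,000,000,000 bytes
1 GiB = 2^30 bytes = 1,073,741,824 bytes
480,000,000,000 / 1,073,741,824 = 447.03 GiB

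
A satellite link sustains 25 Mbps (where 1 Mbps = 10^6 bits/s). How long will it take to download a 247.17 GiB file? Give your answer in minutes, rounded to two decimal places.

247.17 GiB = 265,396,766,638.08 bytes = 2,123,174,133,104.64 bits
25 Mbps = 25,000,000 bits/s
time = 2,123,174,133,104.64 / 25,000,000 = 84,926.965 s
84,926.965 s / 60 = 1,415.45 minutes

1,415.45 minutes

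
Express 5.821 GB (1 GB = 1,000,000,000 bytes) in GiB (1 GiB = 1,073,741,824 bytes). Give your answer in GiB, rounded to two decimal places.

5.821 GB = 5.821 × 10^9 bytes = 5,821,000,000 bytes
1 GiB = 2^30 bytes = 1,073,741,824 bytes
5,821,000,000 / 1,073,741,824 = 5.42 GiB

5.42 GiB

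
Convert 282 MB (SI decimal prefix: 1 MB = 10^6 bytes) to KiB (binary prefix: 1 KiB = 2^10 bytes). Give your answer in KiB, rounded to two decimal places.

275,390.63 KiB

282 MB = 282 × 10^6 bytes = 282,000,000 bytes
1 KiB = 1,024 bytes
282,000,000 / 1,024 = 275,390.63 KiB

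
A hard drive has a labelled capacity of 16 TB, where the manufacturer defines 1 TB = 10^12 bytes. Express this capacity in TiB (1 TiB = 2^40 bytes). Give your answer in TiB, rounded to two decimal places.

14.55 TiB

16 TB × 1,000,000,000,000 bytes/TB = 16,000,000,000,000 bytes
1 TiB = 1,099,511,627,776 bytes
16,000,000,000,000 / 1,099,511,627,776 = 14.55 TiB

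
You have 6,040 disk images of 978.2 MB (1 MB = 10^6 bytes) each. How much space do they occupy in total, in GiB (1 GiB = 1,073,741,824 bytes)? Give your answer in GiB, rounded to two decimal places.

5,502.56 GiB

Total = 6,040 × 978.2 MB = 5,908,328 MB
= 5,908,328 × 1,000,000 bytes = 5,908,328,000,000 bytes
1 GiB = 1,073,741,824 bytes
5,908,328,000,000 / 1,073,741,824 = 5,502.56 GiB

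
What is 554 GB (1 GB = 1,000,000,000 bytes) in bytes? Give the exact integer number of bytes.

554,000,000,000 bytes

554 × 1,000,000,000 = 554,000,000,000 bytes  (1 GB = 10^9 bytes)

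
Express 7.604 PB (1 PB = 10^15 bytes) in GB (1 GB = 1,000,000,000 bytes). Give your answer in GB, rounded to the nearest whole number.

7,604,000 GB

7.604 PB × 1,000,000,000,000,000 bytes/PB = 7,604,000,000,000,000 bytes
1 GB = 10^9 bytes = 1,000,000,000 bytes
7,604,000,000,000,000 / 1,000,000,000 = 7,604,000 GB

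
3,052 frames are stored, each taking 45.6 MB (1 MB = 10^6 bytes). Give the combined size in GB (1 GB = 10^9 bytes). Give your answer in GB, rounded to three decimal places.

Total = 3,052 × 45.6 MB = 139171.2 MB
= 139171.2 × 1,000,000 bytes = 139,171,200,000 bytes
1 GB = 1,000,000,000 bytes
139,171,200,000 / 1,000,000,000 = 139.171 GB

139.171 GB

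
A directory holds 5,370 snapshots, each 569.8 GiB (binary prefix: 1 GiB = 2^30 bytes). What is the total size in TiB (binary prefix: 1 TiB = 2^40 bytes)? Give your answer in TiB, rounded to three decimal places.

2,988.111 TiB

Total = 5,370 × 569.8 GiB = 3,059,826 GiB
= 3,059,826 × 1,073,741,824 bytes = 3,285,463,150,362,624 bytes
1 TiB = 1,099,511,627,776 bytes
3,285,463,150,362,624 / 1,099,511,627,776 = 2,988.111 TiB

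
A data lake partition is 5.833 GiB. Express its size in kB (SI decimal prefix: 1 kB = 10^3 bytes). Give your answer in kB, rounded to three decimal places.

6,263,136.059 kB

5.833 GiB = 5.833 × 2^30 bytes = 6,263,136,059.392 bytes
1 kB = 1,000 bytes
6,263,136,059.392 / 1,000 = 6,263,136.059 kB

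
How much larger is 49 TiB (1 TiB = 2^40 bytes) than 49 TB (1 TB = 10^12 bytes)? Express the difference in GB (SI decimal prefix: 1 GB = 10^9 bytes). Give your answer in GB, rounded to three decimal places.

49 TiB = 49 × 1,099,511,627,776 = 53,876,069,761,024 bytes
49 TB = 49 × 1,000,000,000,000 = 49,000,000,000,000 bytes
difference = 4,876,069,761,024 bytes
4,876,069,761,024 / 1,000,000,000 = 4,876.070 GB

4,876.070 GB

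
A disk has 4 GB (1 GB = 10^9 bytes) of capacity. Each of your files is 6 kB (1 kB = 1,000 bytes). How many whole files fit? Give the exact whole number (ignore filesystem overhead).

Capacity: 4 GB = 4,000,000,000 bytes
Per item: 6 kB = 6,000 bytes
⌊4,000,000,000 / 6,000⌋ = 666,666

666,666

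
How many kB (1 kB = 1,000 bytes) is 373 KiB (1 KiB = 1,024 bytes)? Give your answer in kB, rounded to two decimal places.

381.95 kB

373 KiB = 373 × 2^10 bytes = 381,952 bytes
1 kB = 10^3 bytes = 1,000 bytes
381,952 / 1,000 = 381.95 kB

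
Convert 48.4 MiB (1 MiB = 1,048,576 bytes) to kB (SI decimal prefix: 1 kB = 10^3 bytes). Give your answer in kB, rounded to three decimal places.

48.4 MiB = 48.4 × 2^20 bytes = 50,751,078.4 bytes
1 kB = 1,000 bytes
50,751,078.4 / 1,000 = 50,751.078 kB

50,751.078 kB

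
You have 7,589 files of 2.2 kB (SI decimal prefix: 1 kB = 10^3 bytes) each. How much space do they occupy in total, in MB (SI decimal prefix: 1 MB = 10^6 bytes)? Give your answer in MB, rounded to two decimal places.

16.70 MB

Total = 7,589 × 2.2 kB = 16695.8 kB
= 16695.8 × 1,000 bytes = 16,695,800 bytes
1 MB = 1,000,000 bytes
16,695,800 / 1,000,000 = 16.70 MB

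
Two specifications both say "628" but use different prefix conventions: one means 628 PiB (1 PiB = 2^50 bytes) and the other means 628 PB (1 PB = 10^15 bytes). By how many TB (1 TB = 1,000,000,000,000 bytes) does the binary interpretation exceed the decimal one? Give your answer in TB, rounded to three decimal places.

628 PiB = 628 × 1,125,899,906,842,624 = 707,065,141,497,167,872 bytes
628 PB = 628 × 1,000,000,000,000,000 = 628,000,000,000,000,000 bytes
difference = 79,065,141,497,167,872 bytes
79,065,141,497,167,872 / 1,000,000,000,000 = 79,065.141 TB

79,065.141 TB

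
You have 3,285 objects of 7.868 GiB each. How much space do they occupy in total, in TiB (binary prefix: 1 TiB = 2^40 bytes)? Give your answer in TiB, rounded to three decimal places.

25.241 TiB

Total = 3,285 × 7.868 GiB = 25846.38 GiB
= 25846.38 × 1,073,741,824 bytes = 27,752,339,204,997.12 bytes
1 TiB = 1,099,511,627,776 bytes
27,752,339,204,997.12 / 1,099,511,627,776 = 25.241 TiB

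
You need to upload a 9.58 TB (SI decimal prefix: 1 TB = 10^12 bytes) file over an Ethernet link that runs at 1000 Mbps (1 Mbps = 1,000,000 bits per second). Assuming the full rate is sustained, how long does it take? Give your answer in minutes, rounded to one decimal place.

9.58 TB = 9,580,000,000,000 bytes = 76,640,000,000,000 bits
1000 Mbps = 1,000,000,000 bits/s
time = 76,640,000,000,000 / 1,000,000,000 = 76,640.00 s
76,640.00 s / 60 = 1,277.3 minutes

1,277.3 minutes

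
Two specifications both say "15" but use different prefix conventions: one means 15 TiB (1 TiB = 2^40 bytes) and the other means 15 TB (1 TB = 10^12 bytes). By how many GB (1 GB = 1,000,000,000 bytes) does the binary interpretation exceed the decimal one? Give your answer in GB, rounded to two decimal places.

15 TiB = 15 × 1,099,511,627,776 = 16,492,674,416,640 bytes
15 TB = 15 × 1,000,000,000,000 = 15,000,000,000,000 bytes
difference = 1,492,674,416,640 bytes
1,492,674,416,640 / 1,000,000,000 = 1,492.67 GB

1,492.67 GB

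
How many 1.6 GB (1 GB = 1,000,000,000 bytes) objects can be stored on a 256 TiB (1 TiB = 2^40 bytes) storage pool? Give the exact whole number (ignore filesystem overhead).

175,921

Capacity: 256 TiB = 281,474,976,710,656 bytes
Per item: 1.6 GB = 1,600,000,000 bytes
⌊281,474,976,710,656 / 1,600,000,000⌋ = 175,921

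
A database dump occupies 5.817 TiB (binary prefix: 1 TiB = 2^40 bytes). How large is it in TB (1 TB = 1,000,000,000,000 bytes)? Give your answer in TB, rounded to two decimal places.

6.40 TB

5.817 TiB × 1,099,511,627,776 bytes/TiB = 6,395,859,138,772.992 bytes
1 TB = 1,000,000,000,000 bytes
6,395,859,138,772.992 / 1,000,000,000,000 = 6.40 TB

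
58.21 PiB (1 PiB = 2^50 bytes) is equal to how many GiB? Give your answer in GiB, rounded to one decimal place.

61,037,609.0 GiB

58.21 PiB = 58.21 × 2^50 bytes = 65,538,633,577,309,143.04 bytes
1 GiB = 2^30 bytes = 1,073,741,824 bytes
65,538,633,577,309,143.04 / 1,073,741,824 = 61,037,609.0 GiB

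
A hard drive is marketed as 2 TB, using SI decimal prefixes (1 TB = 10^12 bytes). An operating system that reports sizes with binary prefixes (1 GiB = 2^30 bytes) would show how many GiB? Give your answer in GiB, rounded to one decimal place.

1,862.6 GiB

2 TB = 2 × 10^12 bytes = 2,000,000,000,000 bytes
1 GiB = 1,073,741,824 bytes
2,000,000,000,000 / 1,073,741,824 = 1,862.6 GiB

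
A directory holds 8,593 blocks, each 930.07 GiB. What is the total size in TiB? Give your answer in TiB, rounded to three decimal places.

7,804.777 TiB

Total = 8,593 × 930.07 GiB = 7992091.51 GiB
= 7992091.51 × 1,073,741,824 bytes = 8,581,442,915,522,314.24 bytes
1 TiB = 1,099,511,627,776 bytes
8,581,442,915,522,314.24 / 1,099,511,627,776 = 7,804.777 TiB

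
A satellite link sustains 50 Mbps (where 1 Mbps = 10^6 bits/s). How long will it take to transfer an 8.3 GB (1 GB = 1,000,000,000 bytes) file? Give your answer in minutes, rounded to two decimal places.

8.3 GB = 8,300,000,000 bytes = 66,400,000,000 bits
50 Mbps = 50,000,000 bits/s
time = 66,400,000,000 / 50,000,000 = 1,328.000 s
1,328.000 s / 60 = 22.13 minutes

22.13 minutes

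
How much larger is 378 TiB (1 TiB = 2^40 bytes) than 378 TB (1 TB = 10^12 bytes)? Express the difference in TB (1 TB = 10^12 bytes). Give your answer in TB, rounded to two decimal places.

37.62 TB

378 TiB = 378 × 1,099,511,627,776 = 415,615,395,299,328 bytes
378 TB = 378 × 1,000,000,000,000 = 378,000,000,000,000 bytes
difference = 37,615,395,299,328 bytes
37,615,395,299,328 / 1,000,000,000,000 = 37.62 TB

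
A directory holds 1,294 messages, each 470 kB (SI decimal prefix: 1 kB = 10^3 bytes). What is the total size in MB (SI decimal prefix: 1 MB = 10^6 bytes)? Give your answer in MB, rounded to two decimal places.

608.18 MB

Total = 1,294 × 470 kB = 608,180 kB
= 608,180 × 1,000 bytes = 608,180,000 bytes
1 MB = 1,000,000 bytes
608,180,000 / 1,000,000 = 608.18 MB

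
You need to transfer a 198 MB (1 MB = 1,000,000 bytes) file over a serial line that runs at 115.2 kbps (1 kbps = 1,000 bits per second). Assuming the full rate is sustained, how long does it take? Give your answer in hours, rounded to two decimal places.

198 MB = 198,000,000 bytes = 1,584,000,000 bits
115.2 kbps = 115,200 bits/s
time = 1,584,000,000 / 115,200 = 13,750.0000 s
13,750.0000 s / 3600 = 3.82 hours

3.82 hours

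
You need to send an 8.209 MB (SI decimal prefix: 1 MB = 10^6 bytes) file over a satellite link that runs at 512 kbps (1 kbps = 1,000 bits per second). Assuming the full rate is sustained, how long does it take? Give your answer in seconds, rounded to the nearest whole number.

128 seconds

8.209 MB = 8,209,000 bytes = 65,672,000 bits
512 kbps = 512,000 bits/s
time = 65,672,000 / 512,000 = 128 s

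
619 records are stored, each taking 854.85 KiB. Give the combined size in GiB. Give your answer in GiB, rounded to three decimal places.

0.505 GiB

Total = 619 × 854.85 KiB = 529152.15 KiB
= 529152.15 × 1,024 bytes = 541,851,801.6 bytes
1 GiB = 1,073,741,824 bytes
541,851,801.6 / 1,073,741,824 = 0.505 GiB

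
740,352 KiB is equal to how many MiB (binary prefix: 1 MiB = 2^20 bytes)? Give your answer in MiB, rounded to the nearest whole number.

740,352 KiB × 1,024 bytes/KiB = 758,120,448 bytes
1 MiB = 2^20 bytes = 1,048,576 bytes
758,120,448 / 1,048,576 = 723 MiB

723 MiB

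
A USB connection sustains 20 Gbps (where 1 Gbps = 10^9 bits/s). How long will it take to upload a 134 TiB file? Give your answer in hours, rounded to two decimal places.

16.37 hours

134 TiB = 147,334,558,121,984 bytes = 1,178,676,464,975,872 bits
20 Gbps = 20,000,000,000 bits/s
time = 1,178,676,464,975,872 / 20,000,000,000 = 58,933.8232 s
58,933.8232 s / 3600 = 16.37 hours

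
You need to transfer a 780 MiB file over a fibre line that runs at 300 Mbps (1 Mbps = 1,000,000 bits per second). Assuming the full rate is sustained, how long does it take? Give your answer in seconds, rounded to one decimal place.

21.8 seconds

780 MiB = 817,889,280 bytes = 6,543,114,240 bits
300 Mbps = 300,000,000 bits/s
time = 6,543,114,240 / 300,000,000 = 21.8 s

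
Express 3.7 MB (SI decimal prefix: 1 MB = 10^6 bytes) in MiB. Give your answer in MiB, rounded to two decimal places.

3.7 MB = 3.7 × 10^6 bytes = 3,700,000 bytes
1 MiB = 1,048,576 bytes
3,700,000 / 1,048,576 = 3.53 MiB

3.53 MiB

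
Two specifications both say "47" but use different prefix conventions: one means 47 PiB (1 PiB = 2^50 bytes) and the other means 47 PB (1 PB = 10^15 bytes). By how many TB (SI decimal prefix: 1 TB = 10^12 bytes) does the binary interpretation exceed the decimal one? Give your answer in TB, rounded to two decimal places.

5,917.30 TB

47 PiB = 47 × 1,125,899,906,842,624 = 52,917,295,621,603,328 bytes
47 PB = 47 × 1,000,000,000,000,000 = 47,000,000,000,000,000 bytes
difference = 5,917,295,621,603,328 bytes
5,917,295,621,603,328 / 1,000,000,000,000 = 5,917.30 TB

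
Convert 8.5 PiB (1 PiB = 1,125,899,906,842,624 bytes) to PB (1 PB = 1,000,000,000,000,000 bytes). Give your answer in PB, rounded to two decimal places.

8.5 PiB × 1,125,899,906,842,624 bytes/PiB = 9,570,149,208,162,304 bytes
1 PB = 10^15 bytes = 1,000,000,000,000,000 bytes
9,570,149,208,162,304 / 1,000,000,000,000,000 = 9.57 PB

9.57 PB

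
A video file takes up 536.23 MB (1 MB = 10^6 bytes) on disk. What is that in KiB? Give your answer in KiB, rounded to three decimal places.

536.23 MB = 536.23 × 10^6 bytes = 536,230,000 bytes
1 KiB = 2^10 bytes = 1,024 bytes
536,230,000 / 1,024 = 523,662.109 KiB

523,662.109 KiB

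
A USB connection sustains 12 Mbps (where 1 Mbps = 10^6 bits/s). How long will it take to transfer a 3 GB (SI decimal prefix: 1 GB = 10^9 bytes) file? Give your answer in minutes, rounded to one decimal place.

3 GB = 3,000,000,000 bytes = 24,000,000,000 bits
12 Mbps = 12,000,000 bits/s
time = 24,000,000,000 / 12,000,000 = 2,000.00 s
2,000.00 s / 60 = 33.3 minutes

33.3 minutes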